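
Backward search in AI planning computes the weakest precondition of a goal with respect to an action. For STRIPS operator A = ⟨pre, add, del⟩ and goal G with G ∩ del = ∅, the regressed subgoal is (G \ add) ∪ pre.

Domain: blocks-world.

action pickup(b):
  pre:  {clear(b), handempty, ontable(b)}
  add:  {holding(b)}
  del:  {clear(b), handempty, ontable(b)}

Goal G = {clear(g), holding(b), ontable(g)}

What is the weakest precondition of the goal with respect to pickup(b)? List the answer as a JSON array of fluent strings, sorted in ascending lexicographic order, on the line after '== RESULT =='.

Compute (G \ add) ∪ pre:
  G ∩ del = {}  (empty — regression defined)
  G \ add = {clear(g), holding(b), ontable(g)} \ {holding(b)} = {clear(g), ontable(g)}
  ∪ pre   = {clear(g), ontable(g)} ∪ {clear(b), handempty, ontable(b)}
          = {clear(b), clear(g), handempty, ontable(b), ontable(g)}

== RESULT ==
["clear(b)", "clear(g)", "handempty", "ontable(b)", "ontable(g)"]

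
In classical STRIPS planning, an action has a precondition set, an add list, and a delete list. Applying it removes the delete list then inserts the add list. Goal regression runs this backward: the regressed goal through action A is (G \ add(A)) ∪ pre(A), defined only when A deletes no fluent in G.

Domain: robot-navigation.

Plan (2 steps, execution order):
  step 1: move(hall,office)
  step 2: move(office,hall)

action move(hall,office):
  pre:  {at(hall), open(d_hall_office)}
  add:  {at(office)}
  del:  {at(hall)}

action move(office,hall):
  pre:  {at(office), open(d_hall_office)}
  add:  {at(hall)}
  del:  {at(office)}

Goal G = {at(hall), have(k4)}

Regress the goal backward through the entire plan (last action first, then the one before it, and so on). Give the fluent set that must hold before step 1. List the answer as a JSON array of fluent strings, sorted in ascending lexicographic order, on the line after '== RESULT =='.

Work backward from the goal:
  through step 2 (move(office,hall)): drop {at(hall)}, keep {have(k4)}, require {at(office), open(d_hall_office)}
    → {at(office), have(k4), open(d_hall_office)}
  through step 1 (move(hall,office)): drop {at(office)}, keep {have(k4), open(d_hall_office)}, require {at(hall), open(d_hall_office)}
    → {at(hall), have(k4), open(d_hall_office)}

== RESULT ==
["at(hall)", "have(k4)", "open(d_hall_office)"]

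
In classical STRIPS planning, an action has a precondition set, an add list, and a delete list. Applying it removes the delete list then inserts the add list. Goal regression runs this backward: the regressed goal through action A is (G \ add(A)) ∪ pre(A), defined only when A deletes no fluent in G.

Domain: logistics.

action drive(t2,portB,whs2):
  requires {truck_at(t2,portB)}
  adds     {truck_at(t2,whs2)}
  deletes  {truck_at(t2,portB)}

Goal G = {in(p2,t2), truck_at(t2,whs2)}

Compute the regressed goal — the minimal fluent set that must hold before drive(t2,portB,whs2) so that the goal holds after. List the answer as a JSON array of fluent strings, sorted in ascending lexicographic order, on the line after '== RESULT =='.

Compute (G \ add) ∪ pre:
  G ∩ del = {}  (empty — regression defined)
  G \ add = {in(p2,t2), truck_at(t2,whs2)} \ {truck_at(t2,whs2)} = {in(p2,t2)}
  ∪ pre   = {in(p2,t2)} ∪ {truck_at(t2,portB)}
          = {in(p2,t2), truck_at(t2,portB)}

== RESULT ==
["in(p2,t2)", "truck_at(t2,portB)"]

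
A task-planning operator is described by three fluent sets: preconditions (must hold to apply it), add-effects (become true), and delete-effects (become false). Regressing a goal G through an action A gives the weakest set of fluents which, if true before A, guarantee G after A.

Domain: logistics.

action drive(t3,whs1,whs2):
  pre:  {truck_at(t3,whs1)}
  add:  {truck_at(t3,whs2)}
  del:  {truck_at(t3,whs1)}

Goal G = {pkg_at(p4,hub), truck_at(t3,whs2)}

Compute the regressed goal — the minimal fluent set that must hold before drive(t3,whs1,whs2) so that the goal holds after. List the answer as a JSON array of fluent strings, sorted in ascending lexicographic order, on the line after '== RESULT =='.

Compute (G \ add) ∪ pre:
  G ∩ del = {}  (empty — regression defined)
  G \ add = {pkg_at(p4,hub), truck_at(t3,whs2)} \ {truck_at(t3,whs2)} = {pkg_at(p4,hub)}
  ∪ pre   = {pkg_at(p4,hub)} ∪ {truck_at(t3,whs1)}
          = {pkg_at(p4,hub), truck_at(t3,whs1)}

== RESULT ==
["pkg_at(p4,hub)", "truck_at(t3,whs1)"]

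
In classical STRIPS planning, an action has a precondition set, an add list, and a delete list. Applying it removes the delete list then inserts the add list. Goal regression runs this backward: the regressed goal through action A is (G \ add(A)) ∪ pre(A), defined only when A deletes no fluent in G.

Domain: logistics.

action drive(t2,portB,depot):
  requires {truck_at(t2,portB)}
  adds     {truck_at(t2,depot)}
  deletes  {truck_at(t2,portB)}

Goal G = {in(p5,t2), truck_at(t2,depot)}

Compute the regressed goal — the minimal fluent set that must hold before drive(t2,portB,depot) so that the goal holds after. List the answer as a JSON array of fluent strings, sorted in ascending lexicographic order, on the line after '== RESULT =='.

Compute (G \ add) ∪ pre:
  G ∩ del = {}  (empty — regression defined)
  G \ add = {in(p5,t2), truck_at(t2,depot)} \ {truck_at(t2,depot)} = {in(p5,t2)}
  ∪ pre   = {in(p5,t2)} ∪ {truck_at(t2,portB)}
          = {in(p5,t2), truck_at(t2,portB)}

== RESULT ==
["in(p5,t2)", "truck_at(t2,portB)"]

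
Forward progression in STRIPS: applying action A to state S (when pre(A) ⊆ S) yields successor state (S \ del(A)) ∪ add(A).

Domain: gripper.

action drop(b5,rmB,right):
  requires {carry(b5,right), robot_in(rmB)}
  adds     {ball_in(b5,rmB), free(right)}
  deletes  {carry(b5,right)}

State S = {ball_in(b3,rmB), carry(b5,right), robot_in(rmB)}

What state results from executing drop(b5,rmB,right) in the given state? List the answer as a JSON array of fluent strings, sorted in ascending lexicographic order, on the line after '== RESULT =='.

Progress:
  pre ⊆ S: {carry(b5,right), robot_in(rmB)} ⊆ S  — applicable
  S \ del = {ball_in(b3,rmB), robot_in(rmB)}
  ∪ add   = {ball_in(b3,rmB), ball_in(b5,rmB), free(right), robot_in(rmB)}

== RESULT ==
["ball_in(b3,rmB)", "ball_in(b5,rmB)", "free(right)", "robot_in(rmB)"]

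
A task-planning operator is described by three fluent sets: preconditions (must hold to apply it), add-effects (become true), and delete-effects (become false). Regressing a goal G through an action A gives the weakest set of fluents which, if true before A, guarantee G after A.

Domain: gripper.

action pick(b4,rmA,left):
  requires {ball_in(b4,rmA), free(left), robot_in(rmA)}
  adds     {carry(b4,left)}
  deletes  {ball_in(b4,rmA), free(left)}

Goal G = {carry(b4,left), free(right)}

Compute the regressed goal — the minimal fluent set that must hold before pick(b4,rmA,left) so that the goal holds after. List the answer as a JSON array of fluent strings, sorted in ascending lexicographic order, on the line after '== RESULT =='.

Regress:
  G ∩ del = {}  (empty — regression defined)
  G \ add = {carry(b4,left), free(right)} \ {carry(b4,left)} = {free(right)}
  ∪ pre   = {free(right)} ∪ {ball_in(b4,rmA), free(left), robot_in(rmA)}
          = {ball_in(b4,rmA), free(left), free(right), robot_in(rmA)}

== RESULT ==
["ball_in(b4,rmA)", "free(left)", "free(right)", "robot_in(rmA)"]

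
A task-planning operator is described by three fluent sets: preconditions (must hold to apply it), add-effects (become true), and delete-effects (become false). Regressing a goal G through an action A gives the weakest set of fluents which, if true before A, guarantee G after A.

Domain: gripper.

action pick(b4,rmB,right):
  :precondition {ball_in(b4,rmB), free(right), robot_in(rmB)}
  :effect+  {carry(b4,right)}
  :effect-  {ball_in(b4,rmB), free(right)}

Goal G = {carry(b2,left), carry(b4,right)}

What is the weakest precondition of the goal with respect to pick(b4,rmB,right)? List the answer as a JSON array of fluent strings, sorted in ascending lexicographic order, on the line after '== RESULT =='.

Regress:
  G ∩ del = {}  (empty — regression defined)
  G \ add = {carry(b2,left), carry(b4,right)} \ {carry(b4,right)} = {carry(b2,left)}
  ∪ pre   = {carry(b2,left)} ∪ {ball_in(b4,rmB), free(right), robot_in(rmB)}
          = {ball_in(b4,rmB), carry(b2,left), free(right), robot_in(rmB)}

== RESULT ==
["ball_in(b4,rmB)", "carry(b2,left)", "free(right)", "robot_in(rmB)"]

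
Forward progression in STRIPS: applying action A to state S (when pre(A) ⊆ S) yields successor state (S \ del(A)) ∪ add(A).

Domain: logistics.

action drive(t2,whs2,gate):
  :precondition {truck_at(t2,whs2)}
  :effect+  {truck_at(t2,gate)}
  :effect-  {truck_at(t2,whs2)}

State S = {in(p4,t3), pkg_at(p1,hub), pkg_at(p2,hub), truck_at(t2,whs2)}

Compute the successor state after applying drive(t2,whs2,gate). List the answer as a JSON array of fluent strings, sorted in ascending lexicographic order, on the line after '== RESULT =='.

Compute (S \ del) ∪ add:
  pre ⊆ S: {truck_at(t2,whs2)} ⊆ S  — applicable
  S \ del = {in(p4,t3), pkg_at(p1,hub), pkg_at(p2,hub)}
  ∪ add   = {in(p4,t3), pkg_at(p1,hub), pkg_at(p2,hub), truck_at(t2,gate)}

== RESULT ==
["in(p4,t3)", "pkg_at(p1,hub)", "pkg_at(p2,hub)", "truck_at(t2,gate)"]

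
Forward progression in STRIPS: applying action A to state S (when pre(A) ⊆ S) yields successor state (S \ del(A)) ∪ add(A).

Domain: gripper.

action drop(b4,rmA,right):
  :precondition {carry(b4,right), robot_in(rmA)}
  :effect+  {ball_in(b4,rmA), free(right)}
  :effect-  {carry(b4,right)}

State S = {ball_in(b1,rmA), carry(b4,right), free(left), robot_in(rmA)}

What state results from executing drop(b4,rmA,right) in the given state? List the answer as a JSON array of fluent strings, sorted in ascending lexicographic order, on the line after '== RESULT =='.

Progress:
  pre ⊆ S: {carry(b4,right), robot_in(rmA)} ⊆ S  — applicable
  S \ del = {ball_in(b1,rmA), free(left), robot_in(rmA)}
  ∪ add   = {ball_in(b1,rmA), ball_in(b4,rmA), free(left), free(right), robot_in(rmA)}

== RESULT ==
["ball_in(b1,rmA)", "ball_in(b4,rmA)", "free(left)", "free(right)", "robot_in(rmA)"]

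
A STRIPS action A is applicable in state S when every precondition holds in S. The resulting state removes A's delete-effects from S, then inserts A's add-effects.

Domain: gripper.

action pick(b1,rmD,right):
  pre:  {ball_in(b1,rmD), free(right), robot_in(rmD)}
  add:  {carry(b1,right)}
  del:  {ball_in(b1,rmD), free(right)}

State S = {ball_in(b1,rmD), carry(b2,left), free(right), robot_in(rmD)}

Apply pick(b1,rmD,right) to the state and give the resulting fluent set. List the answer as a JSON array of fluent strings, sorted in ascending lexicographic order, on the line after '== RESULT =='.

Progress:
  pre ⊆ S: {ball_in(b1,rmD), free(right), robot_in(rmD)} ⊆ S  — applicable
  S \ del = {carry(b2,left), robot_in(rmD)}
  ∪ add   = {carry(b1,right), carry(b2,left), robot_in(rmD)}

== RESULT ==
["carry(b1,right)", "carry(b2,left)", "robot_in(rmD)"]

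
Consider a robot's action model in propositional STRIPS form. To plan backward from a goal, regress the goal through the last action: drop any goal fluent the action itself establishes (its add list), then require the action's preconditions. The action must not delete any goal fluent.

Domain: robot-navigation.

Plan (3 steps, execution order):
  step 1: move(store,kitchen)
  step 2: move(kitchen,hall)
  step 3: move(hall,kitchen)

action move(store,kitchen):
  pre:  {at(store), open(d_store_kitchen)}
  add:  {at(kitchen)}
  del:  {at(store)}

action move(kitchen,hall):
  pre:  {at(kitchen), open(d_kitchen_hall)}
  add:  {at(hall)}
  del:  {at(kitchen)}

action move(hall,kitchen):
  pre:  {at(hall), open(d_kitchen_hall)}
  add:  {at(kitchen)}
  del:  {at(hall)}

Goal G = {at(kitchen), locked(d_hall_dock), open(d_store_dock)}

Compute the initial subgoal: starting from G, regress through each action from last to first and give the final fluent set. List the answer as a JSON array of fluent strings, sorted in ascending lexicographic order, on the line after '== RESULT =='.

Regress step by step:
  through step 3 (move(hall,kitchen)): drop {at(kitchen)}, keep {locked(d_hall_dock), open(d_store_dock)}, require {at(hall), open(d_kitchen_hall)}
    → {at(hall), locked(d_hall_dock), open(d_kitchen_hall), open(d_store_dock)}
  through step 2 (move(kitchen,hall)): drop {at(hall)}, keep {locked(d_hall_dock), open(d_kitchen_hall), open(d_store_dock)}, require {at(kitchen), open(d_kitchen_hall)}
    → {at(kitchen), locked(d_hall_dock), open(d_kitchen_hall), open(d_store_dock)}
  through step 1 (move(store,kitchen)): drop {at(kitchen)}, keep {locked(d_hall_dock), open(d_kitchen_hall), open(d_store_dock)}, require {at(store), open(d_store_kitchen)}
    → {at(store), locked(d_hall_dock), open(d_kitchen_hall), open(d_store_dock), open(d_store_kitchen)}

== RESULT ==
["at(store)", "locked(d_hall_dock)", "open(d_kitchen_hall)", "open(d_store_dock)", "open(d_store_kitchen)"]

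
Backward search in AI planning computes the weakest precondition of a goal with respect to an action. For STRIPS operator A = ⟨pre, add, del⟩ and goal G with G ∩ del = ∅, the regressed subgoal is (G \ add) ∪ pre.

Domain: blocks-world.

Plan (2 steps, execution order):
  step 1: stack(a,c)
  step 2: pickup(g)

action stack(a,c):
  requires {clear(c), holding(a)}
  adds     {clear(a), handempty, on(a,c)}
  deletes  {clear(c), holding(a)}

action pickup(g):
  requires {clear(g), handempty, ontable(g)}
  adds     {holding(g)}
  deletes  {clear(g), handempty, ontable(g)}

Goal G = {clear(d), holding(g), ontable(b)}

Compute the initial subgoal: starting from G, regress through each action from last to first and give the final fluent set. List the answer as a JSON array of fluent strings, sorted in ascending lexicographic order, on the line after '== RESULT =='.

Regress step by step:
  through step 2 (pickup(g)): drop {holding(g)}, keep {clear(d), ontable(b)}, require {clear(g), handempty, ontable(g)}
    → {clear(d), clear(g), handempty, ontable(b), ontable(g)}
  through step 1 (stack(a,c)): drop {handempty}, keep {clear(d), clear(g), ontable(b), ontable(g)}, require {clear(c), holding(a)}
    → {clear(c), clear(d), clear(g), holding(a), ontable(b), ontable(g)}

== RESULT ==
["clear(c)", "clear(d)", "clear(g)", "holding(a)", "ontable(b)", "ontable(g)"]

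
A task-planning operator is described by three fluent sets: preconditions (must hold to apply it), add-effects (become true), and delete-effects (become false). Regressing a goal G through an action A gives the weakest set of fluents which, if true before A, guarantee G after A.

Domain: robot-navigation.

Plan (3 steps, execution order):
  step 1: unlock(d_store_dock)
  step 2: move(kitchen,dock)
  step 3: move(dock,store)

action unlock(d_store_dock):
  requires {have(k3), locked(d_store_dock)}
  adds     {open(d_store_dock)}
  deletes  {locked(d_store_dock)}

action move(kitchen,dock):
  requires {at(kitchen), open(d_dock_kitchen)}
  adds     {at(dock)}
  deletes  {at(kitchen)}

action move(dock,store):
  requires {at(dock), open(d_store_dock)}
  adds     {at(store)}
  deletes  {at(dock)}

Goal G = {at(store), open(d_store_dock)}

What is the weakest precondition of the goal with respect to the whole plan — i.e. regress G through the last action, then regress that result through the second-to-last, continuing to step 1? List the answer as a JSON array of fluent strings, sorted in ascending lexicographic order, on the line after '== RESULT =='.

Work backward from the goal:
  through step 3 (move(dock,store)): drop {at(store)}, keep {open(d_store_dock)}, require {at(dock), open(d_store_dock)}
    → {at(dock), open(d_store_dock)}
  through step 2 (move(kitchen,dock)): drop {at(dock)}, keep {open(d_store_dock)}, require {at(kitchen), open(d_dock_kitchen)}
    → {at(kitchen), open(d_dock_kitchen), open(d_store_dock)}
  through step 1 (unlock(d_store_dock)): drop {open(d_store_dock)}, keep {at(kitchen), open(d_dock_kitchen)}, require {have(k3), locked(d_store_dock)}
    → {at(kitchen), have(k3), locked(d_store_dock), open(d_dock_kitchen)}

== RESULT ==
["at(kitchen)", "have(k3)", "locked(d_store_dock)", "open(d_dock_kitchen)"]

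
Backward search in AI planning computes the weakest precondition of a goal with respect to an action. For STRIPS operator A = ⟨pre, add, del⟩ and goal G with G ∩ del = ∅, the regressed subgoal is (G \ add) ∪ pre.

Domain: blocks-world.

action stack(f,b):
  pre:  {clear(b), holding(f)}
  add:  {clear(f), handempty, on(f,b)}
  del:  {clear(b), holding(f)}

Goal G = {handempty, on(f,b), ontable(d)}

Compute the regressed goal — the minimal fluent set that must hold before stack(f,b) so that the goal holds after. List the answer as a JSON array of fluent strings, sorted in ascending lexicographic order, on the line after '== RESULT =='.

Compute (G \ add) ∪ pre:
  G ∩ del = {}  (empty — regression defined)
  G \ add = {handempty, on(f,b), ontable(d)} \ {clear(f), handempty, on(f,b)} = {ontable(d)}
  ∪ pre   = {ontable(d)} ∪ {clear(b), holding(f)}
          = {clear(b), holding(f), ontable(d)}

== RESULT ==
["clear(b)", "holding(f)", "ontable(d)"]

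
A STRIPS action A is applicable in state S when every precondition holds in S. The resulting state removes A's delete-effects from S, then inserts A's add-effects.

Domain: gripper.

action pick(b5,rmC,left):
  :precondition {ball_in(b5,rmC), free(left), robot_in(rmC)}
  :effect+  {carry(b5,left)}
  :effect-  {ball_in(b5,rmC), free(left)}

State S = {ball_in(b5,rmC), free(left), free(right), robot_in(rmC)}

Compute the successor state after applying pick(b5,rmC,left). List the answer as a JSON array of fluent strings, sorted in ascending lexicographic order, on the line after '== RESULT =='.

Progress:
  pre ⊆ S: {ball_in(b5,rmC), free(left), robot_in(rmC)} ⊆ S  — applicable
  S \ del = {free(right), robot_in(rmC)}
  ∪ add   = {carry(b5,left), free(right), robot_in(rmC)}

== RESULT ==
["carry(b5,left)", "free(right)", "robot_in(rmC)"]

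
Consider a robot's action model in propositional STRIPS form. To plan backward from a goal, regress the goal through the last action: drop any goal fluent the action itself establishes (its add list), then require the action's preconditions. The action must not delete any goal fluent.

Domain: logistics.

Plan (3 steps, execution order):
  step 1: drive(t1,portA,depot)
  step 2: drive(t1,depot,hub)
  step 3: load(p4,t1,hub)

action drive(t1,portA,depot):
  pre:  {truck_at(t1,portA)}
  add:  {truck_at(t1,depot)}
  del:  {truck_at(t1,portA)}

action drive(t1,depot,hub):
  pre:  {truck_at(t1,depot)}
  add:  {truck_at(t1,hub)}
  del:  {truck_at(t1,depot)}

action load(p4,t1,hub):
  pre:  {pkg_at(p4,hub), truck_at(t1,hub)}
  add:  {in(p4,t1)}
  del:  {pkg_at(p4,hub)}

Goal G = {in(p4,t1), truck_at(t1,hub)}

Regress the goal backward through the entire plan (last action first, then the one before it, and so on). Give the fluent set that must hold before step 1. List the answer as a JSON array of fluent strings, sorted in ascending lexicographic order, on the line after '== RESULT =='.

Work backward from the goal:
  through step 3 (load(p4,t1,hub)): drop {in(p4,t1)}, keep {truck_at(t1,hub)}, require {pkg_at(p4,hub), truck_at(t1,hub)}
    → {pkg_at(p4,hub), truck_at(t1,hub)}
  through step 2 (drive(t1,depot,hub)): drop {truck_at(t1,hub)}, keep {pkg_at(p4,hub)}, require {truck_at(t1,depot)}
    → {pkg_at(p4,hub), truck_at(t1,depot)}
  through step 1 (drive(t1,portA,depot)): drop {truck_at(t1,depot)}, keep {pkg_at(p4,hub)}, require {truck_at(t1,portA)}
    → {pkg_at(p4,hub), truck_at(t1,portA)}

== RESULT ==
["pkg_at(p4,hub)", "truck_at(t1,portA)"]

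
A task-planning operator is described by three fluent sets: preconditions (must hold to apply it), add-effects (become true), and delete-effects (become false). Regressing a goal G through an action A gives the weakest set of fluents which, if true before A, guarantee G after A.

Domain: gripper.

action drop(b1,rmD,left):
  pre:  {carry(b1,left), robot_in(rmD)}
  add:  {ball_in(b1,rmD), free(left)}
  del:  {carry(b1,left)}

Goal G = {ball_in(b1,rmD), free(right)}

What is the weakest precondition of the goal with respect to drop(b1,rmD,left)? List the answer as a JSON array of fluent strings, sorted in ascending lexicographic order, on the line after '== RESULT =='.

Regress:
  G ∩ del = {}  (empty — regression defined)
  G \ add = {ball_in(b1,rmD), free(right)} \ {ball_in(b1,rmD), free(left)} = {free(right)}
  ∪ pre   = {free(right)} ∪ {carry(b1,left), robot_in(rmD)}
          = {carry(b1,left), free(right), robot_in(rmD)}

== RESULT ==
["carry(b1,left)", "free(right)", "robot_in(rmD)"]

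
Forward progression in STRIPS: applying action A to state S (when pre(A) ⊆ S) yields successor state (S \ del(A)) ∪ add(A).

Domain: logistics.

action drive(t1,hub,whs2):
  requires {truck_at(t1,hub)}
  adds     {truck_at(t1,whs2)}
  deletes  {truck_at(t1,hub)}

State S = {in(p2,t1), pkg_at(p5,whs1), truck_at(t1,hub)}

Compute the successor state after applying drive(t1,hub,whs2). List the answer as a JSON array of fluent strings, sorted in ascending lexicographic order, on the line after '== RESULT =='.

Progress:
  pre ⊆ S: {truck_at(t1,hub)} ⊆ S  — applicable
  S \ del = {in(p2,t1), pkg_at(p5,whs1)}
  ∪ add   = {in(p2,t1), pkg_at(p5,whs1), truck_at(t1,whs2)}

== RESULT ==
["in(p2,t1)", "pkg_at(p5,whs1)", "truck_at(t1,whs2)"]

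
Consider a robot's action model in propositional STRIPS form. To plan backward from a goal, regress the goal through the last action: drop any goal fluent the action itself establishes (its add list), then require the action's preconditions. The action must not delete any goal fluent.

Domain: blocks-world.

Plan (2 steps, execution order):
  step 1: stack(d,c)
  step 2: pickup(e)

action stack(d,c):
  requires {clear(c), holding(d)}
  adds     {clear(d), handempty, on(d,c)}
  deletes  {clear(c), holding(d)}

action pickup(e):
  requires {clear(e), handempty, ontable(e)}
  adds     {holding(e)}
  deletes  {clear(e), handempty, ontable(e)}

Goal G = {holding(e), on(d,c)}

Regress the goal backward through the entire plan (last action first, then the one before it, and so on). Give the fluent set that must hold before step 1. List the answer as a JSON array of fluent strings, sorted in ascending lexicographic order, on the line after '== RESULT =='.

Regress step by step:
  through step 2 (pickup(e)): drop {holding(e)}, keep {on(d,c)}, require {clear(e), handempty, ontable(e)}
    → {clear(e), handempty, on(d,c), ontable(e)}
  through step 1 (stack(d,c)): drop {handempty, on(d,c)}, keep {clear(e), ontable(e)}, require {clear(c), holding(d)}
    → {clear(c), clear(e), holding(d), ontable(e)}

== RESULT ==
["clear(c)", "clear(e)", "holding(d)", "ontable(e)"]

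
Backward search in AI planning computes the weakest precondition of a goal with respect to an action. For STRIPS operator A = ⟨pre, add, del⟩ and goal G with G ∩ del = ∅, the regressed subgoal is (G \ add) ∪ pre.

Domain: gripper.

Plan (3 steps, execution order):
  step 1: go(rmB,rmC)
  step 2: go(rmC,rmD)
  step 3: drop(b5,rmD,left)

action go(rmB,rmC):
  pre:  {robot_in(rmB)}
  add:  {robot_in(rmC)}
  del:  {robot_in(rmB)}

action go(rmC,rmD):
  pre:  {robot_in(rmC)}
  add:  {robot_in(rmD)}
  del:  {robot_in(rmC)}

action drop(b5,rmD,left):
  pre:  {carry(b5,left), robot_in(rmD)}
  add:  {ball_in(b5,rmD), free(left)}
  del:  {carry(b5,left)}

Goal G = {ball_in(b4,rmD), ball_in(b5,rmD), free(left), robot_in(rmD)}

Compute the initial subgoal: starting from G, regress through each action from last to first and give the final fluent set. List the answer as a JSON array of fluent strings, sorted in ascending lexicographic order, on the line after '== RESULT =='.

Regress step by step:
  through step 3 (drop(b5,rmD,left)): drop {ball_in(b5,rmD), free(left)}, keep {ball_in(b4,rmD), robot_in(rmD)}, require {carry(b5,left), robot_in(rmD)}
    → {ball_in(b4,rmD), carry(b5,left), robot_in(rmD)}
  through step 2 (go(rmC,rmD)): drop {robot_in(rmD)}, keep {ball_in(b4,rmD), carry(b5,left)}, require {robot_in(rmC)}
    → {ball_in(b4,rmD), carry(b5,left), robot_in(rmC)}
  through step 1 (go(rmB,rmC)): drop {robot_in(rmC)}, keep {ball_in(b4,rmD), carry(b5,left)}, require {robot_in(rmB)}
    → {ball_in(b4,rmD), carry(b5,left), robot_in(rmB)}

== RESULT ==
["ball_in(b4,rmD)", "carry(b5,left)", "robot_in(rmB)"]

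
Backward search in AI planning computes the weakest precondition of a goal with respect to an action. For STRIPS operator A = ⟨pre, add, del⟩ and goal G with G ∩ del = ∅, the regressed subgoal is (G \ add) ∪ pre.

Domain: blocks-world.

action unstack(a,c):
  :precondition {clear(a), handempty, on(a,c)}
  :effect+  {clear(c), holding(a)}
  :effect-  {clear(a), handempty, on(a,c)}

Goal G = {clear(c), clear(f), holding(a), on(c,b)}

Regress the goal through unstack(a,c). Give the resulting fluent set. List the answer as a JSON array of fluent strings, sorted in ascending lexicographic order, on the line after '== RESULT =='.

Regress:
  G ∩ del = {}  (empty — regression defined)
  G \ add = {clear(c), clear(f), holding(a), on(c,b)} \ {clear(c), holding(a)} = {clear(f), on(c,b)}
  ∪ pre   = {clear(f), on(c,b)} ∪ {clear(a), handempty, on(a,c)}
          = {clear(a), clear(f), handempty, on(a,c), on(c,b)}

== RESULT ==
["clear(a)", "clear(f)", "handempty", "on(a,c)", "on(c,b)"]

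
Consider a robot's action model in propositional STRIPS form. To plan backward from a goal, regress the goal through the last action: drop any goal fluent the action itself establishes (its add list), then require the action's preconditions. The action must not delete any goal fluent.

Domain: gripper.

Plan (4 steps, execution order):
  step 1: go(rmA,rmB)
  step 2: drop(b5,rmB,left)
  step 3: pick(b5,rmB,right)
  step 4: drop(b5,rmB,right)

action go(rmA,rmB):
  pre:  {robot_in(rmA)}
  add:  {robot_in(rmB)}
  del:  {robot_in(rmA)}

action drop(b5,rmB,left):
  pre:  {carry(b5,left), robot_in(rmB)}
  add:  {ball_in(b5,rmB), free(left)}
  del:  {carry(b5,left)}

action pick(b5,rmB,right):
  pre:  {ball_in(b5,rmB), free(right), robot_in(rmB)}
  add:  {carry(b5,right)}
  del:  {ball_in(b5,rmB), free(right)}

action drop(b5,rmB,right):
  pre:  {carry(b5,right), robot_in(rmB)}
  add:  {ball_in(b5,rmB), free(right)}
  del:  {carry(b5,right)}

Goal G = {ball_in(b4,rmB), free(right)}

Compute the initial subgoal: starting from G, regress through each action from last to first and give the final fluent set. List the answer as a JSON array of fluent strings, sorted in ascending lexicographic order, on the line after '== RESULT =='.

Work backward from the goal:
  through step 4 (drop(b5,rmB,right)): drop {free(right)}, keep {ball_in(b4,rmB)}, require {carry(b5,right), robot_in(rmB)}
    → {ball_in(b4,rmB), carry(b5,right), robot_in(rmB)}
  through step 3 (pick(b5,rmB,right)): drop {carry(b5,right)}, keep {ball_in(b4,rmB), robot_in(rmB)}, require {ball_in(b5,rmB), free(right), robot_in(rmB)}
    → {ball_in(b4,rmB), ball_in(b5,rmB), free(right), robot_in(rmB)}
  through step 2 (drop(b5,rmB,left)): drop {ball_in(b5,rmB)}, keep {ball_in(b4,rmB), free(right), robot_in(rmB)}, require {carry(b5,left), robot_in(rmB)}
    → {ball_in(b4,rmB), carry(b5,left), free(right), robot_in(rmB)}
  through step 1 (go(rmA,rmB)): drop {robot_in(rmB)}, keep {ball_in(b4,rmB), carry(b5,left), free(right)}, require {robot_in(rmA)}
    → {ball_in(b4,rmB), carry(b5,left), free(right), robot_in(rmA)}

== RESULT ==
["ball_in(b4,rmB)", "carry(b5,left)", "free(right)", "robot_in(rmA)"]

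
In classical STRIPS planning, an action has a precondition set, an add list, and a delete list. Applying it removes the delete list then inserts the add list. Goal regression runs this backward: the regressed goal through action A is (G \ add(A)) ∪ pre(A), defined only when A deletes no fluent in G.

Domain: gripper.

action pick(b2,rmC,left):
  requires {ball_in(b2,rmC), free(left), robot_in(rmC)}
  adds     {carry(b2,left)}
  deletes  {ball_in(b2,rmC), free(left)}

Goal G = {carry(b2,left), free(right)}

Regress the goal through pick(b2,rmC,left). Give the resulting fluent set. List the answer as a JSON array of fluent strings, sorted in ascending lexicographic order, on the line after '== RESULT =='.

Regress:
  G ∩ del = {}  (empty — regression defined)
  G \ add = {carry(b2,left), free(right)} \ {carry(b2,left)} = {free(right)}
  ∪ pre   = {free(right)} ∪ {ball_in(b2,rmC), free(left), robot_in(rmC)}
          = {ball_in(b2,rmC), free(left), free(right), robot_in(rmC)}

== RESULT ==
["ball_in(b2,rmC)", "free(left)", "free(right)", "robot_in(rmC)"]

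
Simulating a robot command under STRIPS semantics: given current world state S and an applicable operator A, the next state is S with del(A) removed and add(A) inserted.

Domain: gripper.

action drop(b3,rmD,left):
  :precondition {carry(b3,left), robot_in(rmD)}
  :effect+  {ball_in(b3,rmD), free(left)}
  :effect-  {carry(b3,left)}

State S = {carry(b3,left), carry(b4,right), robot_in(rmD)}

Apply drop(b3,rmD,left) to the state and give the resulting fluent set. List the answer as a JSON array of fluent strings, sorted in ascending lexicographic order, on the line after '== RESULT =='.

Compute (S \ del) ∪ add:
  pre ⊆ S: {carry(b3,left), robot_in(rmD)} ⊆ S  — applicable
  S \ del = {carry(b4,right), robot_in(rmD)}
  ∪ add   = {ball_in(b3,rmD), carry(b4,right), free(left), robot_in(rmD)}

== RESULT ==
["ball_in(b3,rmD)", "carry(b4,right)", "free(left)", "robot_in(rmD)"]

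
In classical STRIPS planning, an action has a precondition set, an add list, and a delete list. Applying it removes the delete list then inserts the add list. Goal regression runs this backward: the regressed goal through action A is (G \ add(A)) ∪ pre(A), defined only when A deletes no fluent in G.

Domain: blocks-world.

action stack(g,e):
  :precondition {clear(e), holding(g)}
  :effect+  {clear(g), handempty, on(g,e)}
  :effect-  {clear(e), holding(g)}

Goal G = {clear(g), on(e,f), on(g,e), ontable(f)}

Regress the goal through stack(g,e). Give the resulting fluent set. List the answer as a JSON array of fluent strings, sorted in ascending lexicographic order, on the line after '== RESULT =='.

Compute (G \ add) ∪ pre:
  G ∩ del = {}  (empty — regression defined)
  G \ add = {clear(g), on(e,f), on(g,e), ontable(f)} \ {clear(g), handempty, on(g,e)} = {on(e,f), ontable(f)}
  ∪ pre   = {on(e,f), ontable(f)} ∪ {clear(e), holding(g)}
          = {clear(e), holding(g), on(e,f), ontable(f)}

== RESULT ==
["clear(e)", "holding(g)", "on(e,f)", "ontable(f)"]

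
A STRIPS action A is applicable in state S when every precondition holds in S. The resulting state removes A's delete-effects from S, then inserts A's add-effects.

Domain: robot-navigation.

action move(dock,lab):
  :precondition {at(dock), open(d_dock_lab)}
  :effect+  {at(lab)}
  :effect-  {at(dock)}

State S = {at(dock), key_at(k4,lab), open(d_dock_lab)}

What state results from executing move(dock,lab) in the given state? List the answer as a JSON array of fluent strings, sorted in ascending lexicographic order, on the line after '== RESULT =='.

Progress:
  pre ⊆ S: {at(dock), open(d_dock_lab)} ⊆ S  — applicable
  S \ del = {key_at(k4,lab), open(d_dock_lab)}
  ∪ add   = {at(lab), key_at(k4,lab), open(d_dock_lab)}

== RESULT ==
["at(lab)", "key_at(k4,lab)", "open(d_dock_lab)"]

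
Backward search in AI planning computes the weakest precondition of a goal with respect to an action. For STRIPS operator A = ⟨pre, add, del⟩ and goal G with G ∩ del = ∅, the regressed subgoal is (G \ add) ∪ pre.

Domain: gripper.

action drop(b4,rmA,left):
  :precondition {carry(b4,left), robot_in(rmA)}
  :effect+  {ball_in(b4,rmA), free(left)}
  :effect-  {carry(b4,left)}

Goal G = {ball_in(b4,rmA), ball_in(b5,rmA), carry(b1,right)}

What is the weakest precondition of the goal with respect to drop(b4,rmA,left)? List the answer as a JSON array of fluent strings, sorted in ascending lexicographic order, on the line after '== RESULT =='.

Regress:
  G ∩ del = {}  (empty — regression defined)
  G \ add = {ball_in(b4,rmA), ball_in(b5,rmA), carry(b1,right)} \ {ball_in(b4,rmA), free(left)} = {ball_in(b5,rmA), carry(b1,right)}
  ∪ pre   = {ball_in(b5,rmA), carry(b1,right)} ∪ {carry(b4,left), robot_in(rmA)}
          = {ball_in(b5,rmA), carry(b1,right), carry(b4,left), robot_in(rmA)}

== RESULT ==
["ball_in(b5,rmA)", "carry(b1,right)", "carry(b4,left)", "robot_in(rmA)"]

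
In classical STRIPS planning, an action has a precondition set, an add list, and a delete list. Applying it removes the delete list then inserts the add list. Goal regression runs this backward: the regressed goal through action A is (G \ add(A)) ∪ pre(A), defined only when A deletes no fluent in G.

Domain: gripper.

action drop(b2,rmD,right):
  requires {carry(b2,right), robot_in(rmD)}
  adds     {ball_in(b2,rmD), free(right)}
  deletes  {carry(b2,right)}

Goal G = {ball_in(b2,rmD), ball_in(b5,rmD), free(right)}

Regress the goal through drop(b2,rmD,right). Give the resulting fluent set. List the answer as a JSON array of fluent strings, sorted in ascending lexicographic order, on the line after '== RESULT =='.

Compute (G \ add) ∪ pre:
  G ∩ del = {}  (empty — regression defined)
  G \ add = {ball_in(b2,rmD), ball_in(b5,rmD), free(right)} \ {ball_in(b2,rmD), free(right)} = {ball_in(b5,rmD)}
  ∪ pre   = {ball_in(b5,rmD)} ∪ {carry(b2,right), robot_in(rmD)}
          = {ball_in(b5,rmD), carry(b2,right), robot_in(rmD)}

== RESULT ==
["ball_in(b5,rmD)", "carry(b2,right)", "robot_in(rmD)"]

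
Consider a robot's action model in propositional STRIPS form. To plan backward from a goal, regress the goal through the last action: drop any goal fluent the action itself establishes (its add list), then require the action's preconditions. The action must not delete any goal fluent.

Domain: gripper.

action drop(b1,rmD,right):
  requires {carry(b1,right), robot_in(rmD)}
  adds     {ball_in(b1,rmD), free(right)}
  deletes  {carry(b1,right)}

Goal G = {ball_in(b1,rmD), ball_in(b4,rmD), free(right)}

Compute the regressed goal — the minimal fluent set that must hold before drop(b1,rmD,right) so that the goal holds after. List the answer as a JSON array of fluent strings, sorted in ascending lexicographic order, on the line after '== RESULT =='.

Regress:
  G ∩ del = {}  (empty — regression defined)
  G \ add = {ball_in(b1,rmD), ball_in(b4,rmD), free(right)} \ {ball_in(b1,rmD), free(right)} = {ball_in(b4,rmD)}
  ∪ pre   = {ball_in(b4,rmD)} ∪ {carry(b1,right), robot_in(rmD)}
          = {ball_in(b4,rmD), carry(b1,right), robot_in(rmD)}

== RESULT ==
["ball_in(b4,rmD)", "carry(b1,right)", "robot_in(rmD)"]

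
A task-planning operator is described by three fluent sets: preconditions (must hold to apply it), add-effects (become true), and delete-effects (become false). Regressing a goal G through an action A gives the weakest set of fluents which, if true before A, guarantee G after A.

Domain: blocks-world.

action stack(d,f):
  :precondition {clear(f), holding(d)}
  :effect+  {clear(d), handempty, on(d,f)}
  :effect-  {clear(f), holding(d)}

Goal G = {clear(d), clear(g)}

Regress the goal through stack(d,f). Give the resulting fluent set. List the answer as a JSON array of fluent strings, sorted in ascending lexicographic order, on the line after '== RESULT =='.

Regress:
  G ∩ del = {}  (empty — regression defined)
  G \ add = {clear(d), clear(g)} \ {clear(d), handempty, on(d,f)} = {clear(g)}
  ∪ pre   = {clear(g)} ∪ {clear(f), holding(d)}
          = {clear(f), clear(g), holding(d)}

== RESULT ==
["clear(f)", "clear(g)", "holding(d)"]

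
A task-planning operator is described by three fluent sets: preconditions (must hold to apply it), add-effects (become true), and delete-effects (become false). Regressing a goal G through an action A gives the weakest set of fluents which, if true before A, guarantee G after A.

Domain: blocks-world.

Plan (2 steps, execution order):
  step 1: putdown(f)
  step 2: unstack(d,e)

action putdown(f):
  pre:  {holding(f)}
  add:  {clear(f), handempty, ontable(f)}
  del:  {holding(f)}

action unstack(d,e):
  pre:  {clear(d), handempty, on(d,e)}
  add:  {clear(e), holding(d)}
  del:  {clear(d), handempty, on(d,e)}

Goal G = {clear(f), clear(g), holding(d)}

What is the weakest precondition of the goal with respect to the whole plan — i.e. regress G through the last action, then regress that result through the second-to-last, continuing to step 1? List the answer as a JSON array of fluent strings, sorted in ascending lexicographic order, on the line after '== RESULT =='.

Work backward from the goal:
  through step 2 (unstack(d,e)): drop {holding(d)}, keep {clear(f), clear(g)}, require {clear(d), handempty, on(d,e)}
    → {clear(d), clear(f), clear(g), handempty, on(d,e)}
  through step 1 (putdown(f)): drop {clear(f), handempty}, keep {clear(d), clear(g), on(d,e)}, require {holding(f)}
    → {clear(d), clear(g), holding(f), on(d,e)}

== RESULT ==
["clear(d)", "clear(g)", "holding(f)", "on(d,e)"]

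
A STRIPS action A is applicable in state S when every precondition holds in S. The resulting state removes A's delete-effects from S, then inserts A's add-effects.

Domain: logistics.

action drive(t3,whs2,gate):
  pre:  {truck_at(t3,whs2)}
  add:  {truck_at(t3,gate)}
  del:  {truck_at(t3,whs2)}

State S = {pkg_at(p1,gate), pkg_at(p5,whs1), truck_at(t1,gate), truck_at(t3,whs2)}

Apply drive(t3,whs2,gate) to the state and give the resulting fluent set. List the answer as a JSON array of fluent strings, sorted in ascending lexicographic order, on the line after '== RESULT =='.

Compute (S \ del) ∪ add:
  pre ⊆ S: {truck_at(t3,whs2)} ⊆ S  — applicable
  S \ del = {pkg_at(p1,gate), pkg_at(p5,whs1), truck_at(t1,gate)}
  ∪ add   = {pkg_at(p1,gate), pkg_at(p5,whs1), truck_at(t1,gate), truck_at(t3,gate)}

== RESULT ==
["pkg_at(p1,gate)", "pkg_at(p5,whs1)", "truck_at(t1,gate)", "truck_at(t3,gate)"]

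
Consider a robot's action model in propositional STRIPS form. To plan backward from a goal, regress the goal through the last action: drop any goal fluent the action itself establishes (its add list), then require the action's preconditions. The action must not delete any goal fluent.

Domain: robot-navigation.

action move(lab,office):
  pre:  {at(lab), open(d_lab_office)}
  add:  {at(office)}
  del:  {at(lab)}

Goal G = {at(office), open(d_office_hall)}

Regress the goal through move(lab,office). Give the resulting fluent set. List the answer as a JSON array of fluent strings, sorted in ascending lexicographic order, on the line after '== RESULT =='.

Regress:
  G ∩ del = {}  (empty — regression defined)
  G \ add = {at(office), open(d_office_hall)} \ {at(office)} = {open(d_office_hall)}
  ∪ pre   = {open(d_office_hall)} ∪ {at(lab), open(d_lab_office)}
          = {at(lab), open(d_lab_office), open(d_office_hall)}

== RESULT ==
["at(lab)", "open(d_lab_office)", "open(d_office_hall)"]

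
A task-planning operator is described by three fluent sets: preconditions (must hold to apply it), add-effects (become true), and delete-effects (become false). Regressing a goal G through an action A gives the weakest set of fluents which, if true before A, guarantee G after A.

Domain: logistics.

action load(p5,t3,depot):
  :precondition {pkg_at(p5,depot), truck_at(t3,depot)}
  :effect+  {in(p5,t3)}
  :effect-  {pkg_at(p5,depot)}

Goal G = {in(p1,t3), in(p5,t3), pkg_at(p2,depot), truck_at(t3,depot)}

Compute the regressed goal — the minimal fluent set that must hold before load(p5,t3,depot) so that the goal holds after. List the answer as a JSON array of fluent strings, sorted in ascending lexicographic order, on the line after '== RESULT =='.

Compute (G \ add) ∪ pre:
  G ∩ del = {}  (empty — regression defined)
  G \ add = {in(p1,t3), in(p5,t3), pkg_at(p2,depot), truck_at(t3,depot)} \ {in(p5,t3)} = {in(p1,t3), pkg_at(p2,depot), truck_at(t3,depot)}
  ∪ pre   = {in(p1,t3), pkg_at(p2,depot), truck_at(t3,depot)} ∪ {pkg_at(p5,depot), truck_at(t3,depot)}
          = {in(p1,t3), pkg_at(p2,depot), pkg_at(p5,depot), truck_at(t3,depot)}

== RESULT ==
["in(p1,t3)", "pkg_at(p2,depot)", "pkg_at(p5,depot)", "truck_at(t3,depot)"]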